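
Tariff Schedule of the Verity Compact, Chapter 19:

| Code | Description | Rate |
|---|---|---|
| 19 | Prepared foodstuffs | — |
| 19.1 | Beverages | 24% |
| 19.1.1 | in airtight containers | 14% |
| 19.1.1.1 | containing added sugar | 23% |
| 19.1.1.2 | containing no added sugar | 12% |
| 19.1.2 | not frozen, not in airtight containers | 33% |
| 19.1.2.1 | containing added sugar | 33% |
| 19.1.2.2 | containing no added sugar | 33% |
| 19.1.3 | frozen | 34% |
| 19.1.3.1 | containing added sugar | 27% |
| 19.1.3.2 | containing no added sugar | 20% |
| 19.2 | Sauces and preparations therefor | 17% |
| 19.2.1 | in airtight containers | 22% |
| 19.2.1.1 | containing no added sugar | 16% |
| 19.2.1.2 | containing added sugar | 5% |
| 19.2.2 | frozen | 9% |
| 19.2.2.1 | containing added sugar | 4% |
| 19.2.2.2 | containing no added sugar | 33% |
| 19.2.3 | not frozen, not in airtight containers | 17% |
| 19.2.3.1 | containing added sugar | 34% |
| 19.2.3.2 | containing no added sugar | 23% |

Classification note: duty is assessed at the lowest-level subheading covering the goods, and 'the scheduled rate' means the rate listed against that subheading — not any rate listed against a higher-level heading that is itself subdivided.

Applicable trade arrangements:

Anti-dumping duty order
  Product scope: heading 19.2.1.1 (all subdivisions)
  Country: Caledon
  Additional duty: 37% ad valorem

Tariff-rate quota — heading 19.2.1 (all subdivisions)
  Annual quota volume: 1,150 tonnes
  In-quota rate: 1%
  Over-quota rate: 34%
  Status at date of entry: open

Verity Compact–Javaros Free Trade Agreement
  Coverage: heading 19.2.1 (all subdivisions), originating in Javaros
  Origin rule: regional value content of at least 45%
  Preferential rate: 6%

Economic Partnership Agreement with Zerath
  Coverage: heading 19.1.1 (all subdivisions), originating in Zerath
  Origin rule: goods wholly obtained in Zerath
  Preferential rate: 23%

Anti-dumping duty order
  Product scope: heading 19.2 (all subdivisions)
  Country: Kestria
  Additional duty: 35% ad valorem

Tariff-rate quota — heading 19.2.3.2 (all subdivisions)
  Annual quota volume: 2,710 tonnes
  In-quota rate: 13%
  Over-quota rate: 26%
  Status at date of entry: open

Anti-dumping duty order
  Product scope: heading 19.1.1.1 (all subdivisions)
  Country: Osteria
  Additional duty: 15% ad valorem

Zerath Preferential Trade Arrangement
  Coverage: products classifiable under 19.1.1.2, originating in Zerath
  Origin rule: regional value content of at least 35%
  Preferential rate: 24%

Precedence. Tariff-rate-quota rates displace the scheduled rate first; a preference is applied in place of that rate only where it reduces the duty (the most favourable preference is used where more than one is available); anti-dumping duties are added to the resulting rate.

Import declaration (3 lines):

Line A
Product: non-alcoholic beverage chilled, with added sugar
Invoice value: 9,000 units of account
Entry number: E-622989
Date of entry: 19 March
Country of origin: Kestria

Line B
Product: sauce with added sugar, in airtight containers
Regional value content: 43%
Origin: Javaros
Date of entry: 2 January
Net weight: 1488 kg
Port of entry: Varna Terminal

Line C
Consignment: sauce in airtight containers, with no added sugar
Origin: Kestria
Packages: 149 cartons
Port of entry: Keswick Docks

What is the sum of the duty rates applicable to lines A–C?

70%

Line A: non-alcoholic beverage → 19.1; chilled → 19.1.2; with added sugar → 19.1.2.1. Scheduled 33%. No special measure applies. → 33%.
Line B: sauce → 19.2; in airtight containers → 19.2.1; with added sugar → 19.2.1.2. Scheduled 5%. quota on 19.2.1 open → in-quota 1%; Javaros agreement on 19.2.1: RVC < 45%. → 1%.
Line C: sauce → 19.2; in airtight containers → 19.2.1; with no added sugar → 19.2.1.1. Scheduled 16%. quota on 19.2.1 open → in-quota 1%; anti-dumping (Kestria, 19.2): +35%; total 1% + 35% = 36%. → 36%.
Sum: 33% + 1% + 36% = 70%.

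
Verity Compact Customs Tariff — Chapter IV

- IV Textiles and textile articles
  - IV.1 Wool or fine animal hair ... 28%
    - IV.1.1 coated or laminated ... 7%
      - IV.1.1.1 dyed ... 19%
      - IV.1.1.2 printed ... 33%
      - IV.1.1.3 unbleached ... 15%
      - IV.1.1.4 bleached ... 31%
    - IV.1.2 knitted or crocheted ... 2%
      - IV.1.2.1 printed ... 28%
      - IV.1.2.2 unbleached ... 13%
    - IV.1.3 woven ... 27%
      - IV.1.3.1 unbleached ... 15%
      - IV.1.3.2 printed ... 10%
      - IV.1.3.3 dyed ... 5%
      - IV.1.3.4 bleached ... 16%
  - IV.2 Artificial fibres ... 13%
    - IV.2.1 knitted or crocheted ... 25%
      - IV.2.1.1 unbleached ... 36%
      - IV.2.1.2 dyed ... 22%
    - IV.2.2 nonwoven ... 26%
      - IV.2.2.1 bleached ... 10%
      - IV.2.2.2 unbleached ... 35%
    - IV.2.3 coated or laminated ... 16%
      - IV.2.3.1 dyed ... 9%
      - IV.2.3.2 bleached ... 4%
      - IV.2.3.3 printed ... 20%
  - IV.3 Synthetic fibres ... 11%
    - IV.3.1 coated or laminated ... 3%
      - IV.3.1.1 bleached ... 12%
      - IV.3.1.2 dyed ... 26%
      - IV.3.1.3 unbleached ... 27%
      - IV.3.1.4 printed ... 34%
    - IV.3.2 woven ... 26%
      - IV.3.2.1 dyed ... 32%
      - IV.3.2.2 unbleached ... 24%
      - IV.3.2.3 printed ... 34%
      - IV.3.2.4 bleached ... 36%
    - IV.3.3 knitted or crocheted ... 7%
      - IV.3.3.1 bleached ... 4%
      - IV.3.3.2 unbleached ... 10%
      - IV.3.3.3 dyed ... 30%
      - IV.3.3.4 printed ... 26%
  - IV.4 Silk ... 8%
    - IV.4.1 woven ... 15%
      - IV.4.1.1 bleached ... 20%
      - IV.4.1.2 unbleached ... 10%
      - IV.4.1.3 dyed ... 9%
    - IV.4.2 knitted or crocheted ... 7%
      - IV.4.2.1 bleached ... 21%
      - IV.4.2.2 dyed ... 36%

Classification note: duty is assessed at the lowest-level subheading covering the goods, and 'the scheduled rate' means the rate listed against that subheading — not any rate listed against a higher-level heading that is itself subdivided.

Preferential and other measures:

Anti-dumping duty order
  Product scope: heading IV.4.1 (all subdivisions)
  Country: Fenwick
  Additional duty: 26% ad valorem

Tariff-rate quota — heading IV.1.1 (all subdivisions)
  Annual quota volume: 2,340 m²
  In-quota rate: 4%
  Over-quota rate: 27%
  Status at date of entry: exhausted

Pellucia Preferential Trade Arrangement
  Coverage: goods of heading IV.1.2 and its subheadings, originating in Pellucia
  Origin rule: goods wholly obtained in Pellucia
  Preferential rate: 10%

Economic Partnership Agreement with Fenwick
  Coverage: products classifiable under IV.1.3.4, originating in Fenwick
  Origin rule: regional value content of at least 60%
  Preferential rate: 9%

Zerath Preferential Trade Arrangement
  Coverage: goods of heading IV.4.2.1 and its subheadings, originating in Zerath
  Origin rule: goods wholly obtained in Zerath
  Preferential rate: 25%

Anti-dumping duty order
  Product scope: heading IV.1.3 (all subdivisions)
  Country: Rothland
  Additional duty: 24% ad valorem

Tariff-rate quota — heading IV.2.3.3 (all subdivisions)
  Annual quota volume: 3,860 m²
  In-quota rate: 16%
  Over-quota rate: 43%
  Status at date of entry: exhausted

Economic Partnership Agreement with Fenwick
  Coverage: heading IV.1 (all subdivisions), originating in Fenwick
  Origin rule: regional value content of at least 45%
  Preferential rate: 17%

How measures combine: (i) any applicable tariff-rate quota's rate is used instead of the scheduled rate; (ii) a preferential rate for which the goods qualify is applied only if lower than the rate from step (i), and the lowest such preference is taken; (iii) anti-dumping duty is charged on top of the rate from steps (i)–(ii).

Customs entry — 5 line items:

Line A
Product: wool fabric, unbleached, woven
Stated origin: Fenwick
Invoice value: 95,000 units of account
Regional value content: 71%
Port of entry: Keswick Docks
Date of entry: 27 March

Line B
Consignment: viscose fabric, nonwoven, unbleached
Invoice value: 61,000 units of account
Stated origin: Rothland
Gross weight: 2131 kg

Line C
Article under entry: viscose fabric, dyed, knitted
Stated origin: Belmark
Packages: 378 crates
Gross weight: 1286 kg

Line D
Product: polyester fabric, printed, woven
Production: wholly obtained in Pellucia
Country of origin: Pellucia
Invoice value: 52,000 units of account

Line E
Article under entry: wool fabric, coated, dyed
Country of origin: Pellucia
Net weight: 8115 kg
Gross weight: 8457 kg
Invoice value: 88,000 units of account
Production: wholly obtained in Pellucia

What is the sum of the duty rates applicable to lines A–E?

Line A: wool → IV.1; woven → IV.1.3; unbleached → IV.1.3.1. Scheduled 15%. Fenwick agreement on IV.1.3.4: IV.1.3.1 not covered; Fenwick agreement on IV.1: RVC ≥ 45% → 17% available; preference 17% not lower than 15% → no reduction. → 15%.
Line B: viscose → IV.2; nonwoven → IV.2.2; unbleached → IV.2.2.2. Scheduled 35%. No special measure applies. → 35%.
Line C: viscose → IV.2; knitted → IV.2.1; dyed → IV.2.1.2. Scheduled 22%. No special measure applies. → 22%.
Line D: polyester → IV.3; woven → IV.3.2; printed → IV.3.2.3. Scheduled 34%. Pellucia agreement on IV.1.2: IV.3.2.3 not covered. → 34%.
Line E: wool → IV.1; coated → IV.1.1; dyed → IV.1.1.1. Scheduled 19%. quota on IV.1.1 exhausted → over-quota 27%; Pellucia agreement on IV.1.2: IV.1.1.1 not covered. → 27%.
Sum: 15% + 35% + 22% + 34% + 27% = 133%.

133%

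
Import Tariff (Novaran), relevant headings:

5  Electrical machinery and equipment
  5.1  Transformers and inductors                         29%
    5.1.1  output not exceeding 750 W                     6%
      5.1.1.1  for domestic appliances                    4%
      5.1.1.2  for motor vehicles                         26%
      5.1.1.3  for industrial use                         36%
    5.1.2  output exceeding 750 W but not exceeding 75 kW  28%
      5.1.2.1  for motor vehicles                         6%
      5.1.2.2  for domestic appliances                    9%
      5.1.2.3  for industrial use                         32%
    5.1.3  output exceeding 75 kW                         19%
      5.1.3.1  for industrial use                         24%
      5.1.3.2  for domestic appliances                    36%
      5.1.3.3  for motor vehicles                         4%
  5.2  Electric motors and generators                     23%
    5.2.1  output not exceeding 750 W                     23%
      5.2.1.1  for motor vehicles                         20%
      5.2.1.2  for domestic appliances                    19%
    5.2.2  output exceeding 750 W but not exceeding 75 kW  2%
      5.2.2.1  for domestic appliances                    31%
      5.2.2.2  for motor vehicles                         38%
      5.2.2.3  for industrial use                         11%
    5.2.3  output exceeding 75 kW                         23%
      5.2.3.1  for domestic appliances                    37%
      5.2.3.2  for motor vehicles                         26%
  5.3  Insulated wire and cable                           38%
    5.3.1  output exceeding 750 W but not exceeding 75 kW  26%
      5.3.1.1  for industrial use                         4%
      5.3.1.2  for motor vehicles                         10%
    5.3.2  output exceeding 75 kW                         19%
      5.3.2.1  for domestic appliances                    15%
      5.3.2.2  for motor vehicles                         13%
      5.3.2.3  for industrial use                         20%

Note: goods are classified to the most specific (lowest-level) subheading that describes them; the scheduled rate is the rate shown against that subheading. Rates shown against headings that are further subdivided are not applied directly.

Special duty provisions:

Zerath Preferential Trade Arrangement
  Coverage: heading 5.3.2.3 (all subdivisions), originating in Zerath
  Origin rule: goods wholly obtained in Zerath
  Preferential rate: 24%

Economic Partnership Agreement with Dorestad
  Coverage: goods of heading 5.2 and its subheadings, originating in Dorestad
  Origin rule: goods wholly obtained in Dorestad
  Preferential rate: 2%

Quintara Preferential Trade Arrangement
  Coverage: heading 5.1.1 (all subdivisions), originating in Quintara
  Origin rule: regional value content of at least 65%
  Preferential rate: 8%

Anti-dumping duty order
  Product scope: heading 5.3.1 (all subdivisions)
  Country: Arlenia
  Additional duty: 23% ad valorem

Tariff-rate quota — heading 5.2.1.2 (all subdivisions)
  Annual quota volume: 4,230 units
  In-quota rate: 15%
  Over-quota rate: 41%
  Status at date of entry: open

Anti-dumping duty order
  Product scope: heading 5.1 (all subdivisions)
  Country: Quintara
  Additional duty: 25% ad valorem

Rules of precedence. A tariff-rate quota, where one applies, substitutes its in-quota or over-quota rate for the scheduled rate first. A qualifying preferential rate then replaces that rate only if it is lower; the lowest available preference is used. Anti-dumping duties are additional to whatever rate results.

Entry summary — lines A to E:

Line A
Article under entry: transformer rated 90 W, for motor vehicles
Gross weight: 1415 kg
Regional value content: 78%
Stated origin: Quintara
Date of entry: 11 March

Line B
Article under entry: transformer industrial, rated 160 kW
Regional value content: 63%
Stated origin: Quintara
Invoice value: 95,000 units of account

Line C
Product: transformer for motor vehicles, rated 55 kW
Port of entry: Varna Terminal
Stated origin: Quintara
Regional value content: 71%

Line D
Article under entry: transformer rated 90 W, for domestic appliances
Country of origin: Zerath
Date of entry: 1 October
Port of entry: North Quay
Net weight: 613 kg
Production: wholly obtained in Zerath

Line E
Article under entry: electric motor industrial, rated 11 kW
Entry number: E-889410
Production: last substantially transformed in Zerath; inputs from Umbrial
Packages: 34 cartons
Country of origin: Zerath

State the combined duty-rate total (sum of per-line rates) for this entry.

128%

Line A: transformer → 5.1; rated 90 W → 5.1.1; for motor vehicles → 5.1.1.2. Scheduled 26%. Quintara agreement on 5.1.1: RVC ≥ 65% → 8% available; preferential 8%; anti-dumping (Quintara, 5.1): +25%; total 8% + 25% = 33%. → 33%.
Line B: transformer → 5.1; rated 160 kW → 5.1.3; industrial → 5.1.3.1. Scheduled 24%. Quintara agreement on 5.1.1: 5.1.3.1 not covered; anti-dumping (Quintara, 5.1): +25%; total 24% + 25% = 49%. → 49%.
Line C: transformer → 5.1; rated 55 kW → 5.1.2; for motor vehicles → 5.1.2.1. Scheduled 6%. Quintara agreement on 5.1.1: 5.1.2.1 not covered; anti-dumping (Quintara, 5.1): +25%; total 6% + 25% = 31%. → 31%.
Line D: transformer → 5.1; rated 90 W → 5.1.1; for domestic appliances → 5.1.1.1. Scheduled 4%. Zerath agreement on 5.3.2.3: 5.1.1.1 not covered. → 4%.
Line E: electric motor → 5.2; rated 11 kW → 5.2.2; industrial → 5.2.2.3. Scheduled 11%. Zerath agreement on 5.3.2.3: 5.2.2.3 not covered. → 11%.
Sum: 33% + 49% + 31% + 4% + 11% = 128%.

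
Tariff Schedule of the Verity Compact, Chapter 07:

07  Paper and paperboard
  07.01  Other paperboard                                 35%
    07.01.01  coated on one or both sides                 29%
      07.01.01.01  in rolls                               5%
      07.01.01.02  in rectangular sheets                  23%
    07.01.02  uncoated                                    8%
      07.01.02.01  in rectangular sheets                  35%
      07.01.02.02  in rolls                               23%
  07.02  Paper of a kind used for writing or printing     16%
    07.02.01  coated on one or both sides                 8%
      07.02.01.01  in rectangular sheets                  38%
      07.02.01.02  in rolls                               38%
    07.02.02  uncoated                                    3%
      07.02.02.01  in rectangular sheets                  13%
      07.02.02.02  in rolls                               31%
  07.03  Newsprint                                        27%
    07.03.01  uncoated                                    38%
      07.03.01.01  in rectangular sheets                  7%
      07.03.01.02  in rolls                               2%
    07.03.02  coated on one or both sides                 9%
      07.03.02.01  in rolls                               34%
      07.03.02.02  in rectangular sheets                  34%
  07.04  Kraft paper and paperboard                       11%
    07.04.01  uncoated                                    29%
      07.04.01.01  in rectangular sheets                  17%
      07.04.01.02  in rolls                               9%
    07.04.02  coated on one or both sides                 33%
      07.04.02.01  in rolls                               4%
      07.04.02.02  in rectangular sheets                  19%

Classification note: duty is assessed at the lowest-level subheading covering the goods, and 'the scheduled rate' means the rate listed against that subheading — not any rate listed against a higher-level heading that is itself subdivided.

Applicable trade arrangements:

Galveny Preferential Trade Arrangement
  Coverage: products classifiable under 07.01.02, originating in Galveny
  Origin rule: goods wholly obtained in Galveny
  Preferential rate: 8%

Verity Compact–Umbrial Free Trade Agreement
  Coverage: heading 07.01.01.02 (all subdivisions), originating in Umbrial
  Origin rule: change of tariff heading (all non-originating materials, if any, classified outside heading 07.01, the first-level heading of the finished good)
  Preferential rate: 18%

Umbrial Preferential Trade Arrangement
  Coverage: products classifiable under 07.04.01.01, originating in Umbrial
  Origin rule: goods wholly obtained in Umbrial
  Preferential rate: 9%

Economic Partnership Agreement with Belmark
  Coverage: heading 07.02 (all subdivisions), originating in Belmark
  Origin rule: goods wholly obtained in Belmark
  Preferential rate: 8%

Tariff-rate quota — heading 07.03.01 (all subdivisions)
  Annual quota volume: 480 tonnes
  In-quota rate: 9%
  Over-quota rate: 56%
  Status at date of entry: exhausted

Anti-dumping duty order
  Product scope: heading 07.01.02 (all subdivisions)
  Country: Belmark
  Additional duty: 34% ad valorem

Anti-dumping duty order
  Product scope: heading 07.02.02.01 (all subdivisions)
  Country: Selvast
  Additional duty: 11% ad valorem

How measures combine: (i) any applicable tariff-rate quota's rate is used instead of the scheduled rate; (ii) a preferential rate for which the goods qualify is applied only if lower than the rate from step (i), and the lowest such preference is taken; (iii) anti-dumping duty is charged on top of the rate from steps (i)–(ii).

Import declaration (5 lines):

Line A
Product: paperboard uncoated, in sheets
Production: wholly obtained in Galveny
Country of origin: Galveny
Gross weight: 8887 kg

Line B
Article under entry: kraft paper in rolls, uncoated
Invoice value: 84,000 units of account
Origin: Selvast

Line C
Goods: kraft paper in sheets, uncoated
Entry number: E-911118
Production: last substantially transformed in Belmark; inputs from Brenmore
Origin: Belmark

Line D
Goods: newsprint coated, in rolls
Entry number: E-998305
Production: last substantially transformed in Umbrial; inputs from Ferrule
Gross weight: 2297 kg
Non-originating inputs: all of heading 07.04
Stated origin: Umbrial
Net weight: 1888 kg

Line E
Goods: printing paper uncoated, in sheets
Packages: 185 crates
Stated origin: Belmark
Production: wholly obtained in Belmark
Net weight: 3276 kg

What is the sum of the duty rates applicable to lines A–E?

Line A: paperboard → 07.01; uncoated → 07.01.02; in sheets → 07.01.02.01. Scheduled 35%. Galveny agreement on 07.01.02: wholly obtained → 8% available; preferential 8%. → 8%.
Line B: kraft paper → 07.04; uncoated → 07.04.01; in rolls → 07.04.01.02. Scheduled 9%. No special measure applies. → 9%.
Line C: kraft paper → 07.04; uncoated → 07.04.01; in sheets → 07.04.01.01. Scheduled 17%. Belmark agreement on 07.02: 07.04.01.01 not covered. → 17%.
Line D: newsprint → 07.03; coated → 07.03.02; in rolls → 07.03.02.01. Scheduled 34%. Umbrial agreement on 07.01.01.02: 07.03.02.01 not covered; Umbrial agreement on 07.04.01.01: 07.03.02.01 not covered. → 34%.
Line E: printing paper → 07.02; uncoated → 07.02.02; in sheets → 07.02.02.01. Scheduled 13%. Belmark agreement on 07.02: wholly obtained → 8% available; preferential 8%. → 8%.
Sum: 8% + 9% + 17% + 34% + 8% = 76%.

76%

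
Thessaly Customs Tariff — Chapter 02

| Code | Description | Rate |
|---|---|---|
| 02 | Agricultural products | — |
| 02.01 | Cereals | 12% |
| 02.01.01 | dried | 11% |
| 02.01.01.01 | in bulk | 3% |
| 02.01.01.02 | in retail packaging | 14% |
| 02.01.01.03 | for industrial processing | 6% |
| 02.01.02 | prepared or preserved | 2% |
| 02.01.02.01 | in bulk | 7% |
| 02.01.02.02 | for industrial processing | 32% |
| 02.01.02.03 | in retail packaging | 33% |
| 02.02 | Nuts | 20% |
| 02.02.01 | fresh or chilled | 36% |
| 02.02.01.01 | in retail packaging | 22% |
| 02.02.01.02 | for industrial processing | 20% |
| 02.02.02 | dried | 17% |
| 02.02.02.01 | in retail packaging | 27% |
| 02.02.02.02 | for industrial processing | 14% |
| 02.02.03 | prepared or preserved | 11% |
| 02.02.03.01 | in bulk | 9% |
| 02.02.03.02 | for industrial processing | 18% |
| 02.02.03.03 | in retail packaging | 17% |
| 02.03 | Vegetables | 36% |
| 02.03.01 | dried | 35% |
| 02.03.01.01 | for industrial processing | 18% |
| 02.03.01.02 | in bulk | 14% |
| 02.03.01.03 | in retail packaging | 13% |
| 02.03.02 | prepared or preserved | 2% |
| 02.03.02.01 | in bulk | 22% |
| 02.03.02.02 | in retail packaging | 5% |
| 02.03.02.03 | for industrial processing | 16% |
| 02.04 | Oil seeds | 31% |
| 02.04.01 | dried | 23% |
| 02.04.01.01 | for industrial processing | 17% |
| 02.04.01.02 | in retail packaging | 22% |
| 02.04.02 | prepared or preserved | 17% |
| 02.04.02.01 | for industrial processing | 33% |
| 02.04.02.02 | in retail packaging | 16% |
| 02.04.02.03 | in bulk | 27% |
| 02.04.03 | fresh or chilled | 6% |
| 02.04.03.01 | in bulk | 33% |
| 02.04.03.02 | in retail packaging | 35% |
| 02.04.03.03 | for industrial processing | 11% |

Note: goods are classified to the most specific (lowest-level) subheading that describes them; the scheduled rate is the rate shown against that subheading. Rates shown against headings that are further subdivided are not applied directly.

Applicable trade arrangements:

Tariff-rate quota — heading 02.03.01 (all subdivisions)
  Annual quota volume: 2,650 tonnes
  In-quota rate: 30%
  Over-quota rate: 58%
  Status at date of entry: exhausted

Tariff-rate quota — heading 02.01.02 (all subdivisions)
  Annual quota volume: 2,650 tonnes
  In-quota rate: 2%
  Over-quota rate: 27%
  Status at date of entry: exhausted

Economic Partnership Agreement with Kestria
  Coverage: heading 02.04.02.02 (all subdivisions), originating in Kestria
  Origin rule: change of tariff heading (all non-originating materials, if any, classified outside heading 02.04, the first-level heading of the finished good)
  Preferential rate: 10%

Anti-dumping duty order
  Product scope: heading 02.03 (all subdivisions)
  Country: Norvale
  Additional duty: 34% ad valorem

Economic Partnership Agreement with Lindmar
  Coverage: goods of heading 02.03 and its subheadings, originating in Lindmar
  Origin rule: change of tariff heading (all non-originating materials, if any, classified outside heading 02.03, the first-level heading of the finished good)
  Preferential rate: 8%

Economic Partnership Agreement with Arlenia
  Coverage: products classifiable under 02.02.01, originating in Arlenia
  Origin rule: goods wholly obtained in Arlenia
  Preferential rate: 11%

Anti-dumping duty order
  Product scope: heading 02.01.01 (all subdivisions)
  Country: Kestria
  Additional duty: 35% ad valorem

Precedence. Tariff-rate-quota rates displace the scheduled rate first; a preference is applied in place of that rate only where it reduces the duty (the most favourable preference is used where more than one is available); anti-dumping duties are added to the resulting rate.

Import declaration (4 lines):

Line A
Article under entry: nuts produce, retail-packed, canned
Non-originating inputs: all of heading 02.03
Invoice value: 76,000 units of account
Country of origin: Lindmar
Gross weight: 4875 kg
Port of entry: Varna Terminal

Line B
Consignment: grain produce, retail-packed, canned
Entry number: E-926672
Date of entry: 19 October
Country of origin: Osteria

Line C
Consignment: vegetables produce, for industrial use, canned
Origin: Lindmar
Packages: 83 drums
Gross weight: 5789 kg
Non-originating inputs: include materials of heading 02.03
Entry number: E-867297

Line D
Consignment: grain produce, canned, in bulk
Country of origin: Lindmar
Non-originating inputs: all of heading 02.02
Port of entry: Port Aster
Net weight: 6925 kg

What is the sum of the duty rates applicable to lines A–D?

Line A: nuts → 02.02; canned → 02.02.03; retail-packed → 02.02.03.03. Scheduled 17%. Lindmar agreement on 02.03: 02.02.03.03 not covered. → 17%.
Line B: grain → 02.01; canned → 02.01.02; retail-packed → 02.01.02.03. Scheduled 33%. quota on 02.01.02 exhausted → over-quota 27%. → 27%.
Line C: vegetables → 02.03; canned → 02.03.02; for industrial use → 02.03.02.03. Scheduled 16%. Lindmar agreement on 02.03: CTH not met. → 16%.
Line D: grain → 02.01; canned → 02.01.02; in bulk → 02.01.02.01. Scheduled 7%. quota on 02.01.02 exhausted → over-quota 27%; Lindmar agreement on 02.03: 02.01.02.01 not covered. → 27%.
Sum: 17% + 27% + 16% + 27% = 87%.

87%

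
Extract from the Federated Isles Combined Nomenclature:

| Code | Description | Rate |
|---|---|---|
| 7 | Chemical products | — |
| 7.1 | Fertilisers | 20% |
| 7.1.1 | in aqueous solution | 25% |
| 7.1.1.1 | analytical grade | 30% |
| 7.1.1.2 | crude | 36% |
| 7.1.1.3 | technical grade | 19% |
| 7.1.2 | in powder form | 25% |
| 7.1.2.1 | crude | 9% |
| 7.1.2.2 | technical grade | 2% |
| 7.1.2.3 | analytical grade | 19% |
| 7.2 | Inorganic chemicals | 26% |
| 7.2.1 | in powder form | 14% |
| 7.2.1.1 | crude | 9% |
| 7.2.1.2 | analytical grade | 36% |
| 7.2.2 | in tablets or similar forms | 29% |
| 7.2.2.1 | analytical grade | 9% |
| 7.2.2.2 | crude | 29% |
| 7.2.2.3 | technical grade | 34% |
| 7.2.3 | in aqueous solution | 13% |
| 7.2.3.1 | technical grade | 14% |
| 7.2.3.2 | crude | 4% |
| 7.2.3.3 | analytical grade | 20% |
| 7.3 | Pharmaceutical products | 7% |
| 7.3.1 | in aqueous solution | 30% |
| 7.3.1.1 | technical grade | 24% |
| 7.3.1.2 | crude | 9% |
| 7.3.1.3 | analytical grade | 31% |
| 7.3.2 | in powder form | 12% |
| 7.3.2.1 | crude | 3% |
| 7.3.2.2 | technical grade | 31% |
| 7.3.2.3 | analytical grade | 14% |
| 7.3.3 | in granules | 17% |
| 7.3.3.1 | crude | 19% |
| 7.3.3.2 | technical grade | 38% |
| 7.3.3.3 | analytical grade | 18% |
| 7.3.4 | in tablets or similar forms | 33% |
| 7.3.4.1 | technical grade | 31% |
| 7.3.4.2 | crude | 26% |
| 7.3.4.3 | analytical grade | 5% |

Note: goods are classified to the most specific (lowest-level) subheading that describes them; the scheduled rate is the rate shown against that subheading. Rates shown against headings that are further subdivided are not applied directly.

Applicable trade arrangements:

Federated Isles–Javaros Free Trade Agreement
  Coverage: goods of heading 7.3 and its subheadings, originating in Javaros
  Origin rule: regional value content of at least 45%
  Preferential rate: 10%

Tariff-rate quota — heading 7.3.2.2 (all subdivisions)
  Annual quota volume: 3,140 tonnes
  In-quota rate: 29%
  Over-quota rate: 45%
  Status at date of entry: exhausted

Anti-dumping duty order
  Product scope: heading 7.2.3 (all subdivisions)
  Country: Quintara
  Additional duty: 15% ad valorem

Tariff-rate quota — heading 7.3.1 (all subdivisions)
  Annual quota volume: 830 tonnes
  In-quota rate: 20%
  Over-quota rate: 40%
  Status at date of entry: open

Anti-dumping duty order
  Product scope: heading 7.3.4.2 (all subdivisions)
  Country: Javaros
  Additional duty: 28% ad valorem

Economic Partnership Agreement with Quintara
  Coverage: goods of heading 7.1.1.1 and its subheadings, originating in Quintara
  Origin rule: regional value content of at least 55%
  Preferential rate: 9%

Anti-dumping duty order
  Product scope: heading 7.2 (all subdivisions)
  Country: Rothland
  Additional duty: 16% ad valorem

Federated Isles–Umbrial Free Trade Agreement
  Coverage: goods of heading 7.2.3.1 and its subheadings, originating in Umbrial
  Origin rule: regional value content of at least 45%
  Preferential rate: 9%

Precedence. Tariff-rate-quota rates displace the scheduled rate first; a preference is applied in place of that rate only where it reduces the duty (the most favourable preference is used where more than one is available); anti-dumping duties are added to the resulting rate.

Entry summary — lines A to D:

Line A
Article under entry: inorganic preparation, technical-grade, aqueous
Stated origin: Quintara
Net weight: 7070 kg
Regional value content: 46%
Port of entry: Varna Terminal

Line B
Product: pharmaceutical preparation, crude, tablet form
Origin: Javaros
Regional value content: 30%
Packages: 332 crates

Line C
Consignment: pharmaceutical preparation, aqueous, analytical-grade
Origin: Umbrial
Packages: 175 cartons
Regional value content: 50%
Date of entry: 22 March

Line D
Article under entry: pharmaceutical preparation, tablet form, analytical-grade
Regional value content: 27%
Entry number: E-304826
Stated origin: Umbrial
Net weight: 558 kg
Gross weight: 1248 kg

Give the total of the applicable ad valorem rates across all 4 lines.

108%

Line A: inorganic → 7.2; aqueous → 7.2.3; technical-grade → 7.2.3.1. Scheduled 14%. Quintara agreement on 7.1.1.1: 7.2.3.1 not covered; anti-dumping (Quintara, 7.2.3): +15%; total 14% + 15% = 29%. → 29%.
Line B: pharmaceutical → 7.3; tablet form → 7.3.4; crude → 7.3.4.2. Scheduled 26%. Javaros agreement on 7.3: RVC < 45%; anti-dumping (Javaros, 7.3.4.2): +28%; total 26% + 28% = 54%. → 54%.
Line C: pharmaceutical → 7.3; aqueous → 7.3.1; analytical-grade → 7.3.1.3. Scheduled 31%. quota on 7.3.1 open → in-quota 20%; Umbrial agreement on 7.2.3.1: 7.3.1.3 not covered. → 20%.
Line D: pharmaceutical → 7.3; tablet form → 7.3.4; analytical-grade → 7.3.4.3. Scheduled 5%. Umbrial agreement on 7.2.3.1: 7.3.4.3 not covered. → 5%.
Sum: 29% + 54% + 20% + 5% = 108%.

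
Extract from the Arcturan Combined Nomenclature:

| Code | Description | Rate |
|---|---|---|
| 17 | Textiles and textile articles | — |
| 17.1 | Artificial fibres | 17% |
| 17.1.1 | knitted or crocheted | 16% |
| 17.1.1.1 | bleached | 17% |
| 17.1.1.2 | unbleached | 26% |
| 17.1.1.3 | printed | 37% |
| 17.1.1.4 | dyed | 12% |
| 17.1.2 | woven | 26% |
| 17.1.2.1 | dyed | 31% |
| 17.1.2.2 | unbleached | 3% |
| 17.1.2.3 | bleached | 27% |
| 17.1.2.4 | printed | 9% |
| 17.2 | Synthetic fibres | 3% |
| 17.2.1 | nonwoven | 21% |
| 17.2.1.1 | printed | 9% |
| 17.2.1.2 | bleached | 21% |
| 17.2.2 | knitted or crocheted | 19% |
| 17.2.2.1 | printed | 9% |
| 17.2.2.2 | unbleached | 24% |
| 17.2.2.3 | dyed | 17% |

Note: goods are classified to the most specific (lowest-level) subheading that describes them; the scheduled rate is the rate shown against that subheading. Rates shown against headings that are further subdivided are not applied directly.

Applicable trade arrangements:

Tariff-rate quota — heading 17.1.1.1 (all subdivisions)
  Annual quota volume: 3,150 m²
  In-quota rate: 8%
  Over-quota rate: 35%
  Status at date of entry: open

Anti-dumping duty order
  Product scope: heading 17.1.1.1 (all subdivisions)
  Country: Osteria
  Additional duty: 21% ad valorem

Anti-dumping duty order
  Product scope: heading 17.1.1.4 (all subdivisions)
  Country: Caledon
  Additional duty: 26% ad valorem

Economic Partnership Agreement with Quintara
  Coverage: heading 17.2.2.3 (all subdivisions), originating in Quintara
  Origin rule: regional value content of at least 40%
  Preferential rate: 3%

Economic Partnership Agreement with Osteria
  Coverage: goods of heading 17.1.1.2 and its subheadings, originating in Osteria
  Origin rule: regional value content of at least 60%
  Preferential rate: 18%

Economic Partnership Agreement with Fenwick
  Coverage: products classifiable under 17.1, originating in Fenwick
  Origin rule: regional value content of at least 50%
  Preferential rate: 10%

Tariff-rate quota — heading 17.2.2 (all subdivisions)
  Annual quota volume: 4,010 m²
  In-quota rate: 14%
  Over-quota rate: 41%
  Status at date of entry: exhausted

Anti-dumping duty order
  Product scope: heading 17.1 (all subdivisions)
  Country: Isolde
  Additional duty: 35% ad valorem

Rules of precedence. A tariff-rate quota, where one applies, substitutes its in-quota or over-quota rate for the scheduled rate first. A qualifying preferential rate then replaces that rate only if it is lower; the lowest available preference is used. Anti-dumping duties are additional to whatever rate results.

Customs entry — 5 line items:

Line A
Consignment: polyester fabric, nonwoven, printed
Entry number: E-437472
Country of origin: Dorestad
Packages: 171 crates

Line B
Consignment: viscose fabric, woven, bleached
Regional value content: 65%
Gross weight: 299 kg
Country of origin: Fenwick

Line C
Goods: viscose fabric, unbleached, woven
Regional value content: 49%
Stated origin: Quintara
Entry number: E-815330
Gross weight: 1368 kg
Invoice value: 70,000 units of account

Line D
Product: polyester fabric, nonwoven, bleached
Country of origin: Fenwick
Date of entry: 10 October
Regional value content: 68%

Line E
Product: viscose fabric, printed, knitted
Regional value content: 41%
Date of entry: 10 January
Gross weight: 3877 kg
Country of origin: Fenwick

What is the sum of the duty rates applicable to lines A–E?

80%

Line A: polyester → 17.2; nonwoven → 17.2.1; printed → 17.2.1.1. Scheduled 9%. No special measure applies. → 9%.
Line B: viscose → 17.1; woven → 17.1.2; bleached → 17.1.2.3. Scheduled 27%. Fenwick agreement on 17.1: RVC ≥ 50% → 10% available; preferential 10%. → 10%.
Line C: viscose → 17.1; woven → 17.1.2; unbleached → 17.1.2.2. Scheduled 3%. Quintara agreement on 17.2.2.3: 17.1.2.2 not covered. → 3%.
Line D: polyester → 17.2; nonwoven → 17.2.1; bleached → 17.2.1.2. Scheduled 21%. Fenwick agreement on 17.1: 17.2.1.2 not covered. → 21%.
Line E: viscose → 17.1; knitted → 17.1.1; printed → 17.1.1.3. Scheduled 37%. Fenwick agreement on 17.1: RVC < 50%. → 37%.
Sum: 9% + 10% + 3% + 21% + 37% = 80%.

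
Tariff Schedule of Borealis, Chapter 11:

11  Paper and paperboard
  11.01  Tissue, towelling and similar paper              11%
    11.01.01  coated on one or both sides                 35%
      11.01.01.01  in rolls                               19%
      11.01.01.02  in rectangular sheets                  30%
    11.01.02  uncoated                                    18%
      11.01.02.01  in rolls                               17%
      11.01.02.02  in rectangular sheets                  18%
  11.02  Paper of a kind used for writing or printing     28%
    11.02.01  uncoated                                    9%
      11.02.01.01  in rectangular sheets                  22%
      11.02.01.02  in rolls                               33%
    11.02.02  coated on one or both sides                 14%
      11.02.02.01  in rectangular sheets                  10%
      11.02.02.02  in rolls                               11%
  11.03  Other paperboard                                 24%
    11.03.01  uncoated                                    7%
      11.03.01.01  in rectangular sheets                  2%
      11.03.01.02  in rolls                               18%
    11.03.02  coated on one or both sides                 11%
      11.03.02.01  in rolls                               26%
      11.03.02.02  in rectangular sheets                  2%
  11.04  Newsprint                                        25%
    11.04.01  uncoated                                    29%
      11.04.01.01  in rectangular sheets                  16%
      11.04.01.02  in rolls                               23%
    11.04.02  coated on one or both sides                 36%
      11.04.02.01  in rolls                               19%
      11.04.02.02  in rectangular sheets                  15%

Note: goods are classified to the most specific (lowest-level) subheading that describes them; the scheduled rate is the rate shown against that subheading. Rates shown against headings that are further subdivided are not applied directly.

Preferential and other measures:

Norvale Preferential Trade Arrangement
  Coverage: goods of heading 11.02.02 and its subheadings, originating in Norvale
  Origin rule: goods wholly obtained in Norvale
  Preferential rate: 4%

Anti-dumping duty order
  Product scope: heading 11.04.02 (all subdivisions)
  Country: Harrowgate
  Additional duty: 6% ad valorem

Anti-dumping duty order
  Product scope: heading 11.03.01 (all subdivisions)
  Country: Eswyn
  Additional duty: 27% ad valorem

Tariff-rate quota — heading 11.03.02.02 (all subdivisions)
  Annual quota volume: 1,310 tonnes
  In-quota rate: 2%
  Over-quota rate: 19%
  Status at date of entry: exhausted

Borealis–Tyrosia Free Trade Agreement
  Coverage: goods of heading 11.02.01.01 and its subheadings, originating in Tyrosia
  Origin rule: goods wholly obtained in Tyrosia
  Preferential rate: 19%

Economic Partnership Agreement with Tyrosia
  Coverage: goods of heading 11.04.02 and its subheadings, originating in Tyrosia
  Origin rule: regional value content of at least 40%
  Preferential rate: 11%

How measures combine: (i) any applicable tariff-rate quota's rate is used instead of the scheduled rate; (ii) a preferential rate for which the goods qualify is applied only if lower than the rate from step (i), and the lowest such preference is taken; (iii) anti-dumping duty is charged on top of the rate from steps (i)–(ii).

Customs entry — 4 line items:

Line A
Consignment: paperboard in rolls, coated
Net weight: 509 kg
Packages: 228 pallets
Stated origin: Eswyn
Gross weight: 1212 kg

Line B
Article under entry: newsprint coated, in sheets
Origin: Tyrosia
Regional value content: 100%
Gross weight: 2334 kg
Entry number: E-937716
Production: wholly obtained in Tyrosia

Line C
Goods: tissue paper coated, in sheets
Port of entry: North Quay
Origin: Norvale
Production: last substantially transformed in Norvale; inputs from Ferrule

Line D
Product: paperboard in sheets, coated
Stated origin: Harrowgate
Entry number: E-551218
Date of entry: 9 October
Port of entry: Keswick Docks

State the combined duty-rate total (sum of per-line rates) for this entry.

Line A: paperboard → 11.03; coated → 11.03.02; in rolls → 11.03.02.01. Scheduled 26%. No special measure applies. → 26%.
Line B: newsprint → 11.04; coated → 11.04.02; in sheets → 11.04.02.02. Scheduled 15%. Tyrosia agreement on 11.02.01.01: 11.04.02.02 not covered; Tyrosia agreement on 11.04.02: RVC ≥ 40% → 11% available; preferential 11%. → 11%.
Line C: tissue paper → 11.01; coated → 11.01.01; in sheets → 11.01.01.02. Scheduled 30%. Norvale agreement on 11.02.02: 11.01.01.02 not covered. → 30%.
Line D: paperboard → 11.03; coated → 11.03.02; in sheets → 11.03.02.02. Scheduled 2%. quota on 11.03.02.02 exhausted → over-quota 19%. → 19%.
Sum: 26% + 11% + 30% + 19% = 86%.

86%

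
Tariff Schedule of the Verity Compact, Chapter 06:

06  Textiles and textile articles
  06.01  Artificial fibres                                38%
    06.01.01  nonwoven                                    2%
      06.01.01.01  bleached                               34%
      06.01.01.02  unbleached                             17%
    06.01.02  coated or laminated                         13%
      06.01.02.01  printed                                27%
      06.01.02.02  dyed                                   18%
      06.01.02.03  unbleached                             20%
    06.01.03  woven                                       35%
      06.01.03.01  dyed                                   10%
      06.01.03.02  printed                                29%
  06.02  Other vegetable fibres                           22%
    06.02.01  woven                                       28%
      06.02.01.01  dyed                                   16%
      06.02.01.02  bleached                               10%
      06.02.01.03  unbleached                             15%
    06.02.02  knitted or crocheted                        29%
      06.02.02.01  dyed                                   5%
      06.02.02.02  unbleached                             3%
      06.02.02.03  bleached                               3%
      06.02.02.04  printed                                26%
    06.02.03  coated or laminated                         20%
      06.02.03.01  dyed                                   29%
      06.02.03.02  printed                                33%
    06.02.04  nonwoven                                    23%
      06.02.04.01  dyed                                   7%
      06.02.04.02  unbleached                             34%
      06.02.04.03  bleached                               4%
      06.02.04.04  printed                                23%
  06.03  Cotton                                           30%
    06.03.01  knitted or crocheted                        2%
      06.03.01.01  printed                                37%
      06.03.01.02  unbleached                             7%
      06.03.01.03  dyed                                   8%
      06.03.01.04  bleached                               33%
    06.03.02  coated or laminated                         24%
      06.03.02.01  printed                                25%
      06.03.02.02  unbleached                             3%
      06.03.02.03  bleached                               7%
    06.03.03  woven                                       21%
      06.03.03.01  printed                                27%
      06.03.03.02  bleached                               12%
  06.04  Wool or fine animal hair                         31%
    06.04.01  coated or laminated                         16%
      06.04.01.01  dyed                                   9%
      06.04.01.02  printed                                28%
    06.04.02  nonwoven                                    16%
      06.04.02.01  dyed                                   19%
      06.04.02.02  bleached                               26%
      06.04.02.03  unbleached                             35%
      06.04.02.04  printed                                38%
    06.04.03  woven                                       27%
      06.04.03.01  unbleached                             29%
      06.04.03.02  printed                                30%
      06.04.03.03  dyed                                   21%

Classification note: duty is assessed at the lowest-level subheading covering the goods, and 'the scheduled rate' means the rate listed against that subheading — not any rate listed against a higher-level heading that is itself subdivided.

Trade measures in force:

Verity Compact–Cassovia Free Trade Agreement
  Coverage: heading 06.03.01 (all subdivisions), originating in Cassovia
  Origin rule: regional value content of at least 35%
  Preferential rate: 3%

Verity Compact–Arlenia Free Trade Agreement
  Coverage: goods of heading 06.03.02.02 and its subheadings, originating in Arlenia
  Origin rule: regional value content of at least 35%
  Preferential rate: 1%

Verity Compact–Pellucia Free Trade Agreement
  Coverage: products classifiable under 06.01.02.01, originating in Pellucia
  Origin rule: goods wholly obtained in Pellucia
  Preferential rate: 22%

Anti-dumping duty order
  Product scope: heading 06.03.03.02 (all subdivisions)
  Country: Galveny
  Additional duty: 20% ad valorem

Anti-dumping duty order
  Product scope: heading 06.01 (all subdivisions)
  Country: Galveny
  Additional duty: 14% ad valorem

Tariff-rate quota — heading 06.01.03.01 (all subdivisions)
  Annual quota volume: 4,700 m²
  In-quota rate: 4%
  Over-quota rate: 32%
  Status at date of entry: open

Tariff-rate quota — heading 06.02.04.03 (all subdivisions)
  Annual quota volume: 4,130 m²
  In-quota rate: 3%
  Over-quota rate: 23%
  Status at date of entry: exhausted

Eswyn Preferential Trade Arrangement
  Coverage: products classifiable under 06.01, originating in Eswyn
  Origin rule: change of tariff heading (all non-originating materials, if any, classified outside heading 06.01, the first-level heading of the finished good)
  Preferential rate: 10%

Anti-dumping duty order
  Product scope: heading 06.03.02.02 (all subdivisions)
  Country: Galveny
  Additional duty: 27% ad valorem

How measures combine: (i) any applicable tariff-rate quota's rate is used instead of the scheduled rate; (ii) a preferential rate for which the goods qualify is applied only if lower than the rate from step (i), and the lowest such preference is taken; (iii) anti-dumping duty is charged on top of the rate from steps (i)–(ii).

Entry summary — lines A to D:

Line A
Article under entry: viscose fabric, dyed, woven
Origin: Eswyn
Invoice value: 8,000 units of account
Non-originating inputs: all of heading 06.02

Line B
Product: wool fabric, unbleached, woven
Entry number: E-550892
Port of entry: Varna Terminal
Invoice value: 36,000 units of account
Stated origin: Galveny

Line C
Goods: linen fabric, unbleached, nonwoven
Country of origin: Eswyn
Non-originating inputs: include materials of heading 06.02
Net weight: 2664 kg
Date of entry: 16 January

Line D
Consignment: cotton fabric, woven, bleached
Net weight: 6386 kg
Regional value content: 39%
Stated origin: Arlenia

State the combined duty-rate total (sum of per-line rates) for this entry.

Line A: viscose → 06.01; woven → 06.01.03; dyed → 06.01.03.01. Scheduled 10%. quota on 06.01.03.01 open → in-quota 4%; Eswyn agreement on 06.01: CTH met → 10% available; preference 10% not lower than 4% → no reduction. → 4%.
Line B: wool → 06.04; woven → 06.04.03; unbleached → 06.04.03.01. Scheduled 29%. No special measure applies. → 29%.
Line C: linen → 06.02; nonwoven → 06.02.04; unbleached → 06.02.04.02. Scheduled 34%. Eswyn agreement on 06.01: 06.02.04.02 not covered. → 34%.
Line D: cotton → 06.03; woven → 06.03.03; bleached → 06.03.03.02. Scheduled 12%. Arlenia agreement on 06.03.02.02: 06.03.03.02 not covered. → 12%.
Sum: 4% + 29% + 34% + 12% = 79%.

79%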